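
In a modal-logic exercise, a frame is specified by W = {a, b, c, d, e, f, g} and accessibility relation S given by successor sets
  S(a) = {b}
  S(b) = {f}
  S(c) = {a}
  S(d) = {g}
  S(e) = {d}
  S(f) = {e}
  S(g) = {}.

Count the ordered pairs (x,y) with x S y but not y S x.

6

Enumerating: (a,b), (b,f), (c,a), (d,g), (e,d), (f,e).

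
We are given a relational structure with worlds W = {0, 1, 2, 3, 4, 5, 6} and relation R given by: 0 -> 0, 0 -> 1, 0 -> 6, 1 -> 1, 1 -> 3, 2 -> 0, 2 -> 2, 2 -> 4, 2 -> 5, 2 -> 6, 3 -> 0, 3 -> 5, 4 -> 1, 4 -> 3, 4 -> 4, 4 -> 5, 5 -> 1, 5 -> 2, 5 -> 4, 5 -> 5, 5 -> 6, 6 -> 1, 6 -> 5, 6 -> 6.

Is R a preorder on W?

No

Reflexive: no — 3 is not related to itself.
Transitive: no — 0 R 1 and 1 R 3, but not 0 R 3.
So R is not a preorder.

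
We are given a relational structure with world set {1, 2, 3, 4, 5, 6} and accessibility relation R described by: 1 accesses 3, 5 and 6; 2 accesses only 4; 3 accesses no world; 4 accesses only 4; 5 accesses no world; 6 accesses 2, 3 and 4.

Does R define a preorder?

No

Reflexive: no — 1 is not related to itself.
Transitive: no — 1 R 6 and 6 R 2, but not 1 R 2.
So R is not a preorder.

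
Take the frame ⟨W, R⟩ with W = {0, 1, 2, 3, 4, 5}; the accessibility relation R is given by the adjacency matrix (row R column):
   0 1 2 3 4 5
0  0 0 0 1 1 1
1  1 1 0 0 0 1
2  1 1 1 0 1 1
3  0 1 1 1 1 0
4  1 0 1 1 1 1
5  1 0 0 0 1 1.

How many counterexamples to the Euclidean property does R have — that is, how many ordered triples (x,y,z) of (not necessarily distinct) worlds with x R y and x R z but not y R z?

Enumerating: (0,3,5), (0,5,3), (1,0,0), (1,0,1), (1,5,1), (2,0,0), (2,0,1), (2,0,2), (2,1,2), (2,1,4), (2,4,1), (2,5,1), … and 14 more.
Total: 26.

26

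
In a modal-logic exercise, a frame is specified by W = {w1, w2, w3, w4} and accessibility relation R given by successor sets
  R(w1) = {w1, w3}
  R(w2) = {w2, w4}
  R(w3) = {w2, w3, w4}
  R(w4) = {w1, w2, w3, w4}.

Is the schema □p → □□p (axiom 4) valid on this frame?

Axiom 4 corresponds to the accessibility relation being transitive.
Transitive: no — w1 R w3 and w3 R w2, but not w1 R w2.

No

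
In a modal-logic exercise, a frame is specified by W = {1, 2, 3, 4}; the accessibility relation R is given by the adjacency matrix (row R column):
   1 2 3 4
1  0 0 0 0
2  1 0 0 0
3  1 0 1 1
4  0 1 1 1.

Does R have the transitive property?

Transitive: no — 3 R 4 and 4 R 2, but not 3 R 2.

No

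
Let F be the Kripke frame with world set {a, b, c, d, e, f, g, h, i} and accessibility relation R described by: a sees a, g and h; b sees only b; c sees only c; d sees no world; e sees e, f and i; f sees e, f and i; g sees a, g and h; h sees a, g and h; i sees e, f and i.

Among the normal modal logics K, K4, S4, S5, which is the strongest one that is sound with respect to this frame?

Transitive (axiom 4): yes — every two-step R-path is closed by a direct edge.
Reflexive (axiom T): no — d is not related to itself.
Euclidean (axiom 5): yes — any two successors of a common world are R-related.
So F validates K, K4; S4 would additionally require R to be reflexive. The strongest is K4.

K4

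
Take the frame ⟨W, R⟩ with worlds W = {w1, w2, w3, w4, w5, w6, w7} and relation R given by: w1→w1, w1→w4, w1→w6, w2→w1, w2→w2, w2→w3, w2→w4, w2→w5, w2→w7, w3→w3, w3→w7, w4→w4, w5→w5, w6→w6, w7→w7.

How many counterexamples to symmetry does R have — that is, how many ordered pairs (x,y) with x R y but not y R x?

8

Enumerating: (w1,w4), (w1,w6), (w2,w1), (w2,w3), (w2,w4), (w2,w5), (w2,w7), (w3,w7).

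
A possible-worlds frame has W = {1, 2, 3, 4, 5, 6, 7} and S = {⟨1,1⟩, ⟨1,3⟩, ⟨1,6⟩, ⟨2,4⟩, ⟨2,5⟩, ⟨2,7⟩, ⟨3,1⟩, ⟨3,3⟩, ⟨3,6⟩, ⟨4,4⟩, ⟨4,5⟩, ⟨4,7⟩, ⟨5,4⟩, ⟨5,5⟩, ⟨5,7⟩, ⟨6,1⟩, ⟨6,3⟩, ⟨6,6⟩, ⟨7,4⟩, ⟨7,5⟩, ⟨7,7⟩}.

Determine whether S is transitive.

Yes

Transitive: yes — every two-step S-path is closed by a direct edge.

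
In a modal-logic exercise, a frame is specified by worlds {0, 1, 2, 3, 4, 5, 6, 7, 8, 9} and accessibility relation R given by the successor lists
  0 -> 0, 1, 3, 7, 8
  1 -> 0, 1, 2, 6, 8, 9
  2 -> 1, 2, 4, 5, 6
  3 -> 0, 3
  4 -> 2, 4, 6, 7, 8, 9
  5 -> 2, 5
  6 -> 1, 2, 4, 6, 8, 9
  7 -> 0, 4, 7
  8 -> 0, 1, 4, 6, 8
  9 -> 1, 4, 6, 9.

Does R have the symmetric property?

Yes

Symmetric: yes — every pair in R has its reverse in R.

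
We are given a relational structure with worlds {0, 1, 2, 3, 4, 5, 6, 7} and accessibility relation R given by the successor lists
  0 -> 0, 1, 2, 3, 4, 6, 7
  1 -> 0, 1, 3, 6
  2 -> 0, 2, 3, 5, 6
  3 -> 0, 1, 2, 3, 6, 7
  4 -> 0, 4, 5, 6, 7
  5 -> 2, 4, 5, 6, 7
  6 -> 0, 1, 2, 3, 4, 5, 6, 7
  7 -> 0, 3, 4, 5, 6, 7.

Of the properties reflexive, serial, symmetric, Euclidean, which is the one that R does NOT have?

Euclidean

Reflexive: yes — every world is R-related to itself.
Serial: yes — every world has a successor (e.g. 0 R 0).
Symmetric: yes — every pair in R has its reverse in R.
Euclidean: no — 0 R 1 and 0 R 2, but not 1 R 2.
Only Euclidean fails.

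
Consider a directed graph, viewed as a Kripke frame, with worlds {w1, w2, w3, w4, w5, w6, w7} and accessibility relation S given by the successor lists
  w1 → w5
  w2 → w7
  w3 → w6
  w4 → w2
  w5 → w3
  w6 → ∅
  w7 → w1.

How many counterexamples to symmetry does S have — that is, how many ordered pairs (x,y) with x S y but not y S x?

6

Enumerating: (w1,w5), (w2,w7), (w3,w6), (w4,w2), (w5,w3), (w7,w1).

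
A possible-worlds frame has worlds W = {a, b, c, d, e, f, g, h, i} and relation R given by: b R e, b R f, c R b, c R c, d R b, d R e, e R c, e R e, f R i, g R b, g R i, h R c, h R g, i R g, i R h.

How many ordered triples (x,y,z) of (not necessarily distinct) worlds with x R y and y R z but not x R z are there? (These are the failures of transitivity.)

19

Enumerating: (b,e,c), (b,f,i), (c,b,e), (c,b,f), (d,b,f), (d,e,c), (e,c,b), (f,i,g), (f,i,h), (g,b,e), (g,b,f), (g,i,g), … and 7 more.
Total: 19.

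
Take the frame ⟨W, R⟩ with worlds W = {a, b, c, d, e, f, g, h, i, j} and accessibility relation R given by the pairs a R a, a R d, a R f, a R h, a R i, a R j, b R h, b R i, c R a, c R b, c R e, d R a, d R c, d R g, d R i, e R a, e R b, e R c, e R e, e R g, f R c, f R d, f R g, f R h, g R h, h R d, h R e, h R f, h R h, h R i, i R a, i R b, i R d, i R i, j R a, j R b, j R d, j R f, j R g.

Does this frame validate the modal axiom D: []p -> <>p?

By correspondence theory, D is valid on a frame iff R is serial.
Serial: yes — every world has a successor (e.g. a R a).

Yes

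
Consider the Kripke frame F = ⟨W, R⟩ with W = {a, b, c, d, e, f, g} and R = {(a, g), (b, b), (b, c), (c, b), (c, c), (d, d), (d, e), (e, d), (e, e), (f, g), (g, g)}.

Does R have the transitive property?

Transitive: yes — every two-step R-path is closed by a direct edge.

Yes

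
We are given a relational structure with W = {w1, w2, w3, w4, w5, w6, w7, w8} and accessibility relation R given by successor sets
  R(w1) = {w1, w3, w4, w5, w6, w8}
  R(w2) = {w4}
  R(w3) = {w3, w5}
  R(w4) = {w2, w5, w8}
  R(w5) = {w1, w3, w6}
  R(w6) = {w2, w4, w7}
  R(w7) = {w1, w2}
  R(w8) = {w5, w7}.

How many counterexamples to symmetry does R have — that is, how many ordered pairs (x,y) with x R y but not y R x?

14

Enumerating: (w1,w3), (w1,w4), (w1,w6), (w1,w8), (w4,w5), (w4,w8), (w5,w6), (w6,w2), (w6,w4), (w6,w7), (w7,w1), (w7,w2), (w8,w5), (w8,w7).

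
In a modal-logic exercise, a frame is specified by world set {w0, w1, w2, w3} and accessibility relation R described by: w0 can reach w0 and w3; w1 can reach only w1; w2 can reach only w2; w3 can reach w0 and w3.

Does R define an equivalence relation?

Reflexive: yes — every world is R-related to itself.
Symmetric: yes — every pair in R has its reverse in R.
Transitive: yes — every two-step R-path is closed by a direct edge.
So R is an equivalence relation.

Yes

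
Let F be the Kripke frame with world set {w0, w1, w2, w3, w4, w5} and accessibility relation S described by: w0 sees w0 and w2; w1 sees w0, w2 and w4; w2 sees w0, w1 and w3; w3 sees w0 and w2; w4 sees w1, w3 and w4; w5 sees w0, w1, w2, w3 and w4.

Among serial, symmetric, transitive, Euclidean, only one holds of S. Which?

Serial: yes — every world has a successor (e.g. w0 S w0).
Symmetric: no — w1 S w0 but not w0 S w1.
Transitive: no — w0 S w2 and w2 S w1, but not w0 S w1.
Euclidean: no — w1 S w0 and w1 S w4, but not w0 S w4.
Only serial holds.

serial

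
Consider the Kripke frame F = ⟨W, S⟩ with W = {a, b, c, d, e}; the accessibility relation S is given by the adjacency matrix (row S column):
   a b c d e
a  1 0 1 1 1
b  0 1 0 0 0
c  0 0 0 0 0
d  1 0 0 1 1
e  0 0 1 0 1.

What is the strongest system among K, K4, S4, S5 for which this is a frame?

Transitive (axiom 4): no — d S a and a S c, but not d S c.
Reflexive (axiom T): no — c is not related to itself.
Euclidean (axiom 5): no — a S c and a S d, but not c S d.
So F validates K; K4 would additionally require S to be transitive. The strongest is K.

K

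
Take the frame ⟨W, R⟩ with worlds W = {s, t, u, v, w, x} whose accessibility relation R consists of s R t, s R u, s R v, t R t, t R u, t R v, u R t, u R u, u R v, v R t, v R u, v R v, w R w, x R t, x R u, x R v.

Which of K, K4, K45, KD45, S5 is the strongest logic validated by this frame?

Transitive (axiom 4): yes — every two-step R-path is closed by a direct edge.
Euclidean (axiom 5): yes — any two successors of a common world are R-related.
Serial (axiom D): yes — every world has a successor (e.g. s R t).
Reflexive (axiom T): no — s is not related to itself.
So F validates K, K4, K45, KD45; S5 would additionally require R to be reflexive. The strongest is KD45.

KD45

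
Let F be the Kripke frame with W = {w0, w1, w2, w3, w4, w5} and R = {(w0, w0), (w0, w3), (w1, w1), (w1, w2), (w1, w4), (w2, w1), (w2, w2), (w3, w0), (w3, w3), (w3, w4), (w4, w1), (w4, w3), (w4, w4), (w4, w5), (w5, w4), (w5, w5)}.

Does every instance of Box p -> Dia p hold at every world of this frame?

Yes

Axiom D corresponds to the accessibility relation being serial.
Serial: yes — every world has a successor (e.g. w0 R w0).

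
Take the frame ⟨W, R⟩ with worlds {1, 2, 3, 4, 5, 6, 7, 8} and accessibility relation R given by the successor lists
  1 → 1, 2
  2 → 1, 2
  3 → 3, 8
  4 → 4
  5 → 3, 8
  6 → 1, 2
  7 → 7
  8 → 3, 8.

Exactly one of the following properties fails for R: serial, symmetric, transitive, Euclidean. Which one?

symmetric

Serial: yes — every world has a successor (e.g. 1 R 1).
Symmetric: no — 5 R 3 but not 3 R 5.
Transitive: yes — every two-step R-path is closed by a direct edge.
Euclidean: yes — any two successors of a common world are R-related.
Only symmetric fails.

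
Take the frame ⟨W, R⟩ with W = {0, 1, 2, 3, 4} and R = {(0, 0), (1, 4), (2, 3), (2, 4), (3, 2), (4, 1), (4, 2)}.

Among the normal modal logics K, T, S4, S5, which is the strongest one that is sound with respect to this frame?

K

Reflexive (axiom T): no — 1 is not related to itself.
Transitive (axiom 4): no — 1 R 4 and 4 R 2, but not 1 R 2.
Euclidean (axiom 5): no — 2 R 3 and 2 R 4, but not 3 R 4.
So F validates K; T would additionally require R to be reflexive. The strongest is K.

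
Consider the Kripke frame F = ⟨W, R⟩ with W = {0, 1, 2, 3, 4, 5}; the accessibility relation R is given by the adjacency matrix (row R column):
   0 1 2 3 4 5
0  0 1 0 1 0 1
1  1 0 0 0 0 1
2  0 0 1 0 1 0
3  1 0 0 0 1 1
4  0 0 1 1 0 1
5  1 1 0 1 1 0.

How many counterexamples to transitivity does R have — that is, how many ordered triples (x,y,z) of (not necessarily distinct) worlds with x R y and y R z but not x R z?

29

Enumerating: (0,1,0), (0,3,0), (0,3,4), (0,5,0), (0,5,4), (1,0,1), (1,0,3), (1,5,1), (1,5,3), (1,5,4), (2,4,3), (2,4,5), … and 17 more.
Total: 29.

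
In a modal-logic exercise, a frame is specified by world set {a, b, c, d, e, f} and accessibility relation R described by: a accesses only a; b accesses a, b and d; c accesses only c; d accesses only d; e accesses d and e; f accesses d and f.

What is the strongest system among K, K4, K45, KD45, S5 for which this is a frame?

Transitive (axiom 4): yes — every two-step R-path is closed by a direct edge.
Euclidean (axiom 5): no — b R a and b R d, but not a R d.
Serial (axiom D): yes — every world has a successor (e.g. a R a).
Reflexive (axiom T): yes — every world is R-related to itself.
So F validates K, K4; K45 would additionally require R to be Euclidean. The strongest is K4.

K4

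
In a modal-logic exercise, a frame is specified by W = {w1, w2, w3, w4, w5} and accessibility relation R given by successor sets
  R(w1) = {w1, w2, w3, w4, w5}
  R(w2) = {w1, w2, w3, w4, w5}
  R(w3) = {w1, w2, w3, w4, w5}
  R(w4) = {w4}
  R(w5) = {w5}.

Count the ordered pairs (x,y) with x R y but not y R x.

6

Enumerating: (w1,w4), (w1,w5), (w2,w4), (w2,w5), (w3,w4), (w3,w5).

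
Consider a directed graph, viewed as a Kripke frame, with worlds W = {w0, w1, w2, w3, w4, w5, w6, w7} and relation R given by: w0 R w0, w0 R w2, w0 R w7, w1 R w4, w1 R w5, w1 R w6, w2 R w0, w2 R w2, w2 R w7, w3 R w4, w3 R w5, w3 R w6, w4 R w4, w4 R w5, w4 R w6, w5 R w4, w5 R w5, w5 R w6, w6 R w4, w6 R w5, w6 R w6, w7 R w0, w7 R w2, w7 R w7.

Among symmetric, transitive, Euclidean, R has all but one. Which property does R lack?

symmetric

Symmetric: no — w1 R w4 but not w4 R w1.
Transitive: yes — every two-step R-path is closed by a direct edge.
Euclidean: yes — any two successors of a common world are R-related.
Only symmetric fails.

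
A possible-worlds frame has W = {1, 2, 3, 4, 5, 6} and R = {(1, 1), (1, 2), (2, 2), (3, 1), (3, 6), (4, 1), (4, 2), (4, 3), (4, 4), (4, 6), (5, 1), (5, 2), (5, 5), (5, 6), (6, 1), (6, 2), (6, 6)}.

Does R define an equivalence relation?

Reflexive: no — 3 is not related to itself.
Symmetric: no — 1 R 2 but not 2 R 1.
Transitive: no — 3 R 1 and 1 R 2, but not 3 R 2.
So R is not an equivalence relation.

No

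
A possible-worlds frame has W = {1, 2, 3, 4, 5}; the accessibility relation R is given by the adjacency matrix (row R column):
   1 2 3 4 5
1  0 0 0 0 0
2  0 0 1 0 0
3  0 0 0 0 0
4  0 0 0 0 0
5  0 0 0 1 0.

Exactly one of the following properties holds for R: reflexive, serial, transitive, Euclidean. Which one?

transitive

Reflexive: no — 1 is not related to itself.
Serial: no — 1 has no R-successor.
Transitive: yes — every two-step R-path is closed by a direct edge.
Euclidean: no — 2 R 3 and 2 R 3, but not 3 R 3.
Only transitive holds.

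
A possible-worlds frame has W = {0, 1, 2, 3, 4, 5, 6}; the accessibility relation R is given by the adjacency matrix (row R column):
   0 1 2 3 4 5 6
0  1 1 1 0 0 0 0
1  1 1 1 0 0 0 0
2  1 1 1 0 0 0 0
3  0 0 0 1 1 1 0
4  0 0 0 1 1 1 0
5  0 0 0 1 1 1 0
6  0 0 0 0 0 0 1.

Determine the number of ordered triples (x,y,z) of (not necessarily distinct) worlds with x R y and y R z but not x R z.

0

R is transitive; there are no such tuples.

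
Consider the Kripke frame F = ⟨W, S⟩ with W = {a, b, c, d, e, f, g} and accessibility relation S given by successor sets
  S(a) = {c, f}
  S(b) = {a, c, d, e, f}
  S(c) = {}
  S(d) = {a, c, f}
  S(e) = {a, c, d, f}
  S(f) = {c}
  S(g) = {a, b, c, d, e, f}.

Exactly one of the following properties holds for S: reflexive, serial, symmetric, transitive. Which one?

Reflexive: no — a is not related to itself.
Serial: no — c has no S-successor.
Symmetric: no — a S c but not c S a.
Transitive: yes — every two-step S-path is closed by a direct edge.
Only transitive holds.

transitive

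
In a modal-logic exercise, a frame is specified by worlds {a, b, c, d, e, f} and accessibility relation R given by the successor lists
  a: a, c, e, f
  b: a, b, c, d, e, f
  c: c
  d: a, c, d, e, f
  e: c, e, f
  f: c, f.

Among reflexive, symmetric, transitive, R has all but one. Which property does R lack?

symmetric

Reflexive: yes — every world is R-related to itself.
Symmetric: no — a R c but not c R a.
Transitive: yes — every two-step R-path is closed by a direct edge.
Only symmetric fails.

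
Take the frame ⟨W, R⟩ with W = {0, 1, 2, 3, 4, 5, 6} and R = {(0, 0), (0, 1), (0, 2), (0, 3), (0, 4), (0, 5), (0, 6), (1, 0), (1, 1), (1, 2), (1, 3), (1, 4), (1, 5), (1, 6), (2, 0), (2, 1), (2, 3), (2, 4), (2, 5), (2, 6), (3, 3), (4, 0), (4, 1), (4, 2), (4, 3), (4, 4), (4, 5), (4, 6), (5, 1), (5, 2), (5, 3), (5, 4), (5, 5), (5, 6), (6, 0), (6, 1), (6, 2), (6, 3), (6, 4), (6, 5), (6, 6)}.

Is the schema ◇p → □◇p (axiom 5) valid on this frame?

No

The schema 5 characterises exactly the Euclidean frames.
Euclidean: no — 0 R 3 and 0 R 1, but not 3 R 1.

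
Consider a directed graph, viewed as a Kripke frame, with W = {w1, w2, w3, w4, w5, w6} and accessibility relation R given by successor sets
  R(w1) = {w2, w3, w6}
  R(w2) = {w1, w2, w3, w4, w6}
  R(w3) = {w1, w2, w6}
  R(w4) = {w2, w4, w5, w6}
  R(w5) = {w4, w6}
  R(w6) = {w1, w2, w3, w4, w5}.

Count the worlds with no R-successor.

0

R is serial; there are no such worlds.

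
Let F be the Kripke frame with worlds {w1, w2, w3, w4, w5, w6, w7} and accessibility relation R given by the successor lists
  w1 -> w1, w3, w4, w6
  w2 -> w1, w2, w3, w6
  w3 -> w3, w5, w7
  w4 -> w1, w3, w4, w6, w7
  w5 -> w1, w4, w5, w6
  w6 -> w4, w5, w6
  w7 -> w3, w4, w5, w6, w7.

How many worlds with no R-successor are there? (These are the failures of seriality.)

R is serial; there are no such worlds.

0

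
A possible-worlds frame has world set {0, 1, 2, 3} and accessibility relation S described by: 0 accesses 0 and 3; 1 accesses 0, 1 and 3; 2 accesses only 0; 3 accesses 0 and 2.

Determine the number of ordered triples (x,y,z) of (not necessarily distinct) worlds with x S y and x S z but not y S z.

Enumerating: (0,3,3), (1,0,1), (1,3,1), (1,3,3), (3,0,2), (3,2,2).

6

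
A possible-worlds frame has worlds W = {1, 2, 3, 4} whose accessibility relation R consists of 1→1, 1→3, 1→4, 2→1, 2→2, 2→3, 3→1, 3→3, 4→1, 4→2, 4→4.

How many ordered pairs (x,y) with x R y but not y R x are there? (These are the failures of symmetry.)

Enumerating: (2,1), (2,3), (4,2).

3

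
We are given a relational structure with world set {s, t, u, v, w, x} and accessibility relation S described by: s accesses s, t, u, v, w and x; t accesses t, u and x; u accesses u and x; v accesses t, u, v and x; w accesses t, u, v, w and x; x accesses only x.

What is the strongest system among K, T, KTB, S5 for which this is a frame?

T

Reflexive (axiom T): yes — every world is S-related to itself.
Symmetric (axiom B): no — s S t but not t S s.
Euclidean (axiom 5): no — s S t and s S v, but not t S v.
So F validates K, T; KTB would additionally require S to be symmetric. The strongest is T.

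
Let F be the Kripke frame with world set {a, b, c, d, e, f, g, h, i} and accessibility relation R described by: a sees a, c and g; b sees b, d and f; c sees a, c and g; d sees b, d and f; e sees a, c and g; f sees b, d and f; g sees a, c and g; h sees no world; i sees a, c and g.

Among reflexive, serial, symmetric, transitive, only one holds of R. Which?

transitive

Reflexive: no — e is not related to itself.
Serial: no — h has no R-successor.
Symmetric: no — e R a but not a R e.
Transitive: yes — every two-step R-path is closed by a direct edge.
Only transitive holds.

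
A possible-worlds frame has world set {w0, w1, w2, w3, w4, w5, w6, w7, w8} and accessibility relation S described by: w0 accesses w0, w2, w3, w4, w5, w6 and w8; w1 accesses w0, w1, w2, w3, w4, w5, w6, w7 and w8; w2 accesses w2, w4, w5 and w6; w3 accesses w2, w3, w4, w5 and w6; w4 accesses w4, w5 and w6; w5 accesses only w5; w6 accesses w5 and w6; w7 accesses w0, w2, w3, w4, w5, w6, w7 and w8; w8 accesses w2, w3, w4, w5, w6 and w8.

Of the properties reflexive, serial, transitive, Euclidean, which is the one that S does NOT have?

Euclidean

Reflexive: yes — every world is S-related to itself.
Serial: yes — every world has a successor (e.g. w0 S w0).
Transitive: yes — every two-step S-path is closed by a direct edge.
Euclidean: no — w0 S w2 and w0 S w3, but not w2 S w3.
Only Euclidean fails.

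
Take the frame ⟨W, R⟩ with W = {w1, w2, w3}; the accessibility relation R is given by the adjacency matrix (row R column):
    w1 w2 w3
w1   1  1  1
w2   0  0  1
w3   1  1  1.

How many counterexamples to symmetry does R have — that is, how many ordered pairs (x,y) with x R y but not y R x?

Enumerating: (w1,w2).

1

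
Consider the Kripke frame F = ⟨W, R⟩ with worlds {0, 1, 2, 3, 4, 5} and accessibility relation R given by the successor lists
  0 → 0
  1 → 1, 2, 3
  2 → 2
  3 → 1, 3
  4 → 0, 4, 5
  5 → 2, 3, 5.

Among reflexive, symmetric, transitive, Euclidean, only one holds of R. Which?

reflexive

Reflexive: yes — every world is R-related to itself.
Symmetric: no — 1 R 2 but not 2 R 1.
Transitive: no — 3 R 1 and 1 R 2, but not 3 R 2.
Euclidean: no — 1 R 2 and 1 R 3, but not 2 R 3.
Only reflexive holds.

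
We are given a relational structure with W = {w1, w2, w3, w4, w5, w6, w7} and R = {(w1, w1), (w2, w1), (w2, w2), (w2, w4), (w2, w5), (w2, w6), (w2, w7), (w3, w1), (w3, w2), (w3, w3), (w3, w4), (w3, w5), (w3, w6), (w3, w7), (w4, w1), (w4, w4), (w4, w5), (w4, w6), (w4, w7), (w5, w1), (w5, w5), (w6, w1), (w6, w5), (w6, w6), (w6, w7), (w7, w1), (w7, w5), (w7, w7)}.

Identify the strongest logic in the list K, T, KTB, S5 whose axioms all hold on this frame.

Reflexive (axiom T): yes — every world is R-related to itself.
Symmetric (axiom B): no — w2 R w1 but not w1 R w2.
Euclidean (axiom 5): no — w2 R w1 and w2 R w4, but not w1 R w4.
So F validates K, T; KTB would additionally require R to be symmetric. The strongest is T.

T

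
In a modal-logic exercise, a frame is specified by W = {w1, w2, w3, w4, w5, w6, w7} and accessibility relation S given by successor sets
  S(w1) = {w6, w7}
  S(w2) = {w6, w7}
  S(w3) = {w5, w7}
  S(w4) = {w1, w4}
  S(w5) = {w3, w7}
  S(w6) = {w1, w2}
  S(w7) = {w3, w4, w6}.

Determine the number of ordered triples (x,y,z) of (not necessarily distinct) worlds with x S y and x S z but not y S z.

Enumerating: (w1,w6,w6), (w1,w6,w7), (w1,w7,w7), (w2,w6,w6), (w2,w6,w7), (w2,w7,w7), (w3,w5,w5), (w3,w7,w5), (w3,w7,w7), (w4,w1,w1), (w4,w1,w4), (w5,w3,w3), … and 13 more.
Total: 25.

25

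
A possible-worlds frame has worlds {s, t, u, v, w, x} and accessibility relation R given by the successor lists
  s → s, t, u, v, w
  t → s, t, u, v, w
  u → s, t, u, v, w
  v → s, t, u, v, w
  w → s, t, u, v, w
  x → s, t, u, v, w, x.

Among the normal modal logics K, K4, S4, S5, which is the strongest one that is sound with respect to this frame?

S4

Transitive (axiom 4): yes — every two-step R-path is closed by a direct edge.
Reflexive (axiom T): yes — every world is R-related to itself.
Euclidean (axiom 5): no — x R s and x R x, but not s R x.
So F validates K, K4, S4; S5 would additionally require R to be Euclidean. The strongest is S4.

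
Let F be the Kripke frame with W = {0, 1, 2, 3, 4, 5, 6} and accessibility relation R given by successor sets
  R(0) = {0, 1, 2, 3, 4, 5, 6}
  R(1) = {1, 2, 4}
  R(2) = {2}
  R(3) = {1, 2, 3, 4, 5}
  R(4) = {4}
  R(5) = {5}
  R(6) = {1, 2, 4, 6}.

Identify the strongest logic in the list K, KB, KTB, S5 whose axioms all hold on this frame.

Symmetric (axiom B): no — 0 R 1 but not 1 R 0.
Reflexive (axiom T): yes — every world is R-related to itself.
Euclidean (axiom 5): no — 0 R 1 and 0 R 3, but not 1 R 3.
So F validates K; KB would additionally require R to be symmetric. The strongest is K.

K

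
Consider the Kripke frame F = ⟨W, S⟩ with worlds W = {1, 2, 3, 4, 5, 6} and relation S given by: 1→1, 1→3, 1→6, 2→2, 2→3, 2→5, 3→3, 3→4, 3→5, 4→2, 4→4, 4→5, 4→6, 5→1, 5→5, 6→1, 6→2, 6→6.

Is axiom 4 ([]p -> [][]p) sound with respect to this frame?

No

Axiom 4 corresponds to the accessibility relation being transitive.
Transitive: no — 1 S 3 and 3 S 4, but not 1 S 4.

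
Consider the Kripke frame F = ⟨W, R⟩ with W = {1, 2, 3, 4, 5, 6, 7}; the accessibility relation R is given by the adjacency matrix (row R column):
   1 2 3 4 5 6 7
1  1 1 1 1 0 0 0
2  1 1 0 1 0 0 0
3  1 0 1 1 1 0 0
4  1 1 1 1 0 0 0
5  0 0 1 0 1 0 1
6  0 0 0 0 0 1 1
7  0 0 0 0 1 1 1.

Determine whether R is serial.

Serial: yes — every world has a successor (e.g. 1 R 1).

Yes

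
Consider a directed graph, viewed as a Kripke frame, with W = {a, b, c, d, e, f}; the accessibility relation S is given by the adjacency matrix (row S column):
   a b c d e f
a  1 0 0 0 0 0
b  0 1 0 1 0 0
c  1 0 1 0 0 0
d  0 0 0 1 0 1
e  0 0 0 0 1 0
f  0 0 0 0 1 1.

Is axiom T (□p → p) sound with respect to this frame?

The schema T characterises exactly the reflexive frames.
Reflexive: yes — every world is S-related to itself.

Yes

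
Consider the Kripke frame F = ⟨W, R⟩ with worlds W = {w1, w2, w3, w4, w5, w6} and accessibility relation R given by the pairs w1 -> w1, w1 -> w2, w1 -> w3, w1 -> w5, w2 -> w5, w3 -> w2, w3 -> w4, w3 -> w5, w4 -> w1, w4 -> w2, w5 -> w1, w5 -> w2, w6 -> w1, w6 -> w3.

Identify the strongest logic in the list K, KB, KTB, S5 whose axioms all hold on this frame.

Symmetric (axiom B): no — w1 R w2 but not w2 R w1.
Reflexive (axiom T): no — w2 is not related to itself.
Euclidean (axiom 5): no — w1 R w2 and w1 R w3, but not w2 R w3.
So F validates K; KB would additionally require R to be symmetric. The strongest is K.

K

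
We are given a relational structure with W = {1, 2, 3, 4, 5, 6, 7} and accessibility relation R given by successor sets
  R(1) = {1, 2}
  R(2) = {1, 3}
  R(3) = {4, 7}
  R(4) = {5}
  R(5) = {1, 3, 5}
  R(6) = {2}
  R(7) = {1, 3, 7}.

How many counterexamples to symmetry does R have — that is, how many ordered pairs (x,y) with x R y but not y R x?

Enumerating: (2,3), (3,4), (4,5), (5,1), (5,3), (6,2), (7,1).

7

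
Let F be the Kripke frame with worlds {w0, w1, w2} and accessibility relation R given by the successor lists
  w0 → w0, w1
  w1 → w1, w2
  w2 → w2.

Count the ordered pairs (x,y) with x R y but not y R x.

2

Enumerating: (w0,w1), (w1,w2).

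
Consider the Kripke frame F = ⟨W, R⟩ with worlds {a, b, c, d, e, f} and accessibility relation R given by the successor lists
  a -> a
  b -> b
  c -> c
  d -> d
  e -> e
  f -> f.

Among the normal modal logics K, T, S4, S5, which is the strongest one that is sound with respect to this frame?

Reflexive (axiom T): yes — every world is R-related to itself.
Transitive (axiom 4): yes — every two-step R-path is closed by a direct edge.
Euclidean (axiom 5): yes — any two successors of a common world are R-related.
So F validates K, T, S4, S5. The strongest is S5.

S5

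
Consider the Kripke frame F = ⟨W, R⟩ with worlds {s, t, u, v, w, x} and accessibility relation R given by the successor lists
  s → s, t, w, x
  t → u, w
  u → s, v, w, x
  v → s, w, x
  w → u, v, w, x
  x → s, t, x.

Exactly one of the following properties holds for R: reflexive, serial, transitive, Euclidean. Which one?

Reflexive: no — t is not related to itself.
Serial: yes — every world has a successor (e.g. s R s).
Transitive: no — s R t and t R u, but not s R u.
Euclidean: no — s R t and s R x, but not t R x.
Only serial holds.

serial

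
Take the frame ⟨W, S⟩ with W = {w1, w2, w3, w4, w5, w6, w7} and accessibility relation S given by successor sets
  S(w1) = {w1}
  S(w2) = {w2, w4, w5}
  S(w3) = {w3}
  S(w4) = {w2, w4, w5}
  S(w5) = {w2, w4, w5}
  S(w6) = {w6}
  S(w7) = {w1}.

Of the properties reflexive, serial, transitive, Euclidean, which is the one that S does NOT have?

Reflexive: no — w7 is not related to itself.
Serial: yes — every world has a successor (e.g. w1 S w1).
Transitive: yes — every two-step S-path is closed by a direct edge.
Euclidean: yes — any two successors of a common world are S-related.
Only reflexive fails.

reflexive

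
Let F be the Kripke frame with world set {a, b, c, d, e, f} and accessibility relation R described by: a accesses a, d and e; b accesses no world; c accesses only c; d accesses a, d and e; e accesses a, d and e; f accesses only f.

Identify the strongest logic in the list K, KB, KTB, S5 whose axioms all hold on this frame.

KB

Symmetric (axiom B): yes — every pair in R has its reverse in R.
Reflexive (axiom T): no — b is not related to itself.
Euclidean (axiom 5): yes — any two successors of a common world are R-related.
So F validates K, KB; KTB would additionally require R to be reflexive. The strongest is KB.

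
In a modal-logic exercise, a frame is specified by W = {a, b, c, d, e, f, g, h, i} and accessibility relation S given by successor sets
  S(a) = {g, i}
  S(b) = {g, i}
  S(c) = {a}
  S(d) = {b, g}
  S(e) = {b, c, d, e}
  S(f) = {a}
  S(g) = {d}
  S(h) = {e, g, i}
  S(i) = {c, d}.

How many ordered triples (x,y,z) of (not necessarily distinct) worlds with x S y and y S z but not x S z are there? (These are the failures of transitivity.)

27

Enumerating: (a,g,d), (a,i,c), (a,i,d), (b,g,d), (b,i,c), (b,i,d), (c,a,g), (c,a,i), (d,b,i), (d,g,d), (e,b,g), (e,b,i), … and 15 more.
Total: 27.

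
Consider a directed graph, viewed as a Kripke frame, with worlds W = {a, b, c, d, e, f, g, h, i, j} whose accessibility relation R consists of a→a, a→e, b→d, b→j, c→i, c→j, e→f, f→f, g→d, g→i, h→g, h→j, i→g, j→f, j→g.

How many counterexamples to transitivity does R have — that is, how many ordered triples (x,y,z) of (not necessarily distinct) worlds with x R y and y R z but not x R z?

14

Enumerating: (a,e,f), (b,j,f), (b,j,g), (c,i,g), (c,j,f), (c,j,g), (g,i,g), (h,g,d), (h,g,i), (h,j,f), (i,g,d), (i,g,i), (j,g,d), (j,g,i).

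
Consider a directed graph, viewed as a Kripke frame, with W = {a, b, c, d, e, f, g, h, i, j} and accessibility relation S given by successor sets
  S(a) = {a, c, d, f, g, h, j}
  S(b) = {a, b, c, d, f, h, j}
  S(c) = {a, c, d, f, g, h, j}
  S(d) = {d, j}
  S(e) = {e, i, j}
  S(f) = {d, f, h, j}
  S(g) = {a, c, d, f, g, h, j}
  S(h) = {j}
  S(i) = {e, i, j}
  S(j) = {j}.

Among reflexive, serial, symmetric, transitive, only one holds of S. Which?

serial

Reflexive: no — h is not related to itself.
Serial: yes — every world has a successor (e.g. a S a).
Symmetric: no — a S d but not d S a.
Transitive: no — b S a and a S g, but not b S g.
Only serial holds.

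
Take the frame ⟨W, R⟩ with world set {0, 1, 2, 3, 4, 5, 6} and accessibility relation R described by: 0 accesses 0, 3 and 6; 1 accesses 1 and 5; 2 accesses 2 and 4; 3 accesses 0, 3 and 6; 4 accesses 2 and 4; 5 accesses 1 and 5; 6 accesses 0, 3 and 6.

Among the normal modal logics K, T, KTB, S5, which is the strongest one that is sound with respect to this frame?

S5

Reflexive (axiom T): yes — every world is R-related to itself.
Symmetric (axiom B): yes — every pair in R has its reverse in R.
Euclidean (axiom 5): yes — any two successors of a common world are R-related.
So F validates K, T, KTB, S5. The strongest is S5.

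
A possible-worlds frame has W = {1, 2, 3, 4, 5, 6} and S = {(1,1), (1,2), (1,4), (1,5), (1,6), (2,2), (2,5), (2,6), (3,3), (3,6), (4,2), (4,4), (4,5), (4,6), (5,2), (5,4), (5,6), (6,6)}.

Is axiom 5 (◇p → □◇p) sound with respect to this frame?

By correspondence theory, 5 is valid on a frame iff S is Euclidean.
Euclidean: no — 1 S 2 and 1 S 4, but not 2 S 4.

No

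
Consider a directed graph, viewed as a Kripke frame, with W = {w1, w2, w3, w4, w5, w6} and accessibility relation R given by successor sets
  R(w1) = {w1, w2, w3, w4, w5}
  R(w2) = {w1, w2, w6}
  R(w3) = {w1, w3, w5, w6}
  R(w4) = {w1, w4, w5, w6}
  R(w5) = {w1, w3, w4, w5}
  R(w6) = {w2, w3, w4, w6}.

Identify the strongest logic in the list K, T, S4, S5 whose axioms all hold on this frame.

T

Reflexive (axiom T): yes — every world is R-related to itself.
Transitive (axiom 4): no — w1 R w2 and w2 R w6, but not w1 R w6.
Euclidean (axiom 5): no — w1 R w2 and w1 R w3, but not w2 R w3.
So F validates K, T; S4 would additionally require R to be transitive. The strongest is T.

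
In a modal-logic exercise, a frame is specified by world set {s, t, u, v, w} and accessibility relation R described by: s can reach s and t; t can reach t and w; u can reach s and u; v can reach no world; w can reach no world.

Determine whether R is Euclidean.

Euclidean: no — s R t and s R s, but not t R s.

No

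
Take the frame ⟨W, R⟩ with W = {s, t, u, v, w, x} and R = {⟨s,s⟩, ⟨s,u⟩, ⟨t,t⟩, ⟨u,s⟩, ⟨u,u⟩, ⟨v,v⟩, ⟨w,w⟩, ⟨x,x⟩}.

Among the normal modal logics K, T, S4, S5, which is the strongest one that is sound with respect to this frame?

Reflexive (axiom T): yes — every world is R-related to itself.
Transitive (axiom 4): yes — every two-step R-path is closed by a direct edge.
Euclidean (axiom 5): yes — any two successors of a common world are R-related.
So F validates K, T, S4, S5. The strongest is S5.

S5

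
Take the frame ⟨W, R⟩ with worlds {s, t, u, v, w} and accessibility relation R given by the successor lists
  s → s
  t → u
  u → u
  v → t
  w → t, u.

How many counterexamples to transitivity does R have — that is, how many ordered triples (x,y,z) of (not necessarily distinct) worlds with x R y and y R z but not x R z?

1

Enumerating: (v,t,u).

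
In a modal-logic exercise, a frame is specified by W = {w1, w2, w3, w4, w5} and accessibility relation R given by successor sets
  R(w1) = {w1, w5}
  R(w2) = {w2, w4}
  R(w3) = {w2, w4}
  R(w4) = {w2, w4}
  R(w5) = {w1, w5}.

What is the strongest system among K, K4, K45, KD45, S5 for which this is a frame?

Transitive (axiom 4): yes — every two-step R-path is closed by a direct edge.
Euclidean (axiom 5): yes — any two successors of a common world are R-related.
Serial (axiom D): yes — every world has a successor (e.g. w1 R w1).
Reflexive (axiom T): no — w3 is not related to itself.
So F validates K, K4, K45, KD45; S5 would additionally require R to be reflexive. The strongest is KD45.

KD45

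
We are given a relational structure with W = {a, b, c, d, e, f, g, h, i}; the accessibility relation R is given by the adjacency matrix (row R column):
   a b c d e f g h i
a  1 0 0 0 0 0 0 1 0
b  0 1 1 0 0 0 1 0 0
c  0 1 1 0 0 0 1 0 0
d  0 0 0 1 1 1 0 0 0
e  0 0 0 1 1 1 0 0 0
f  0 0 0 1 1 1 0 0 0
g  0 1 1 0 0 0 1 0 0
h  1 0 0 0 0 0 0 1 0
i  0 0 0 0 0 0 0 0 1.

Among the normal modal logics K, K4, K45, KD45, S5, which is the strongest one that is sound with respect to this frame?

S5

Transitive (axiom 4): yes — every two-step R-path is closed by a direct edge.
Euclidean (axiom 5): yes — any two successors of a common world are R-related.
Serial (axiom D): yes — every world has a successor (e.g. a R a).
Reflexive (axiom T): yes — every world is R-related to itself.
So F validates K, K4, K45, KD45, S5. The strongest is S5.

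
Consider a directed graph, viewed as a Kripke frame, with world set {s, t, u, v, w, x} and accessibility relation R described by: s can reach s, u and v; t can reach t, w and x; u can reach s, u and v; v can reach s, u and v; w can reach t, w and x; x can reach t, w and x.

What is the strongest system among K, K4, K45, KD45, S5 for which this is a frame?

Transitive (axiom 4): yes — every two-step R-path is closed by a direct edge.
Euclidean (axiom 5): yes — any two successors of a common world are R-related.
Serial (axiom D): yes — every world has a successor (e.g. s R s).
Reflexive (axiom T): yes — every world is R-related to itself.
So F validates K, K4, K45, KD45, S5. The strongest is S5.

S5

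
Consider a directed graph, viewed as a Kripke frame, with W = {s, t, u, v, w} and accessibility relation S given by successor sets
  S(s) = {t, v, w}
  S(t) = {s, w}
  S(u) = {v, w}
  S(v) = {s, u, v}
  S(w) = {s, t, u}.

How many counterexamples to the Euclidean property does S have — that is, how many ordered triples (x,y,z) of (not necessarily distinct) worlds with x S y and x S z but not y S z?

22

Enumerating: (s,t,t), (s,t,v), (s,v,t), (s,v,w), (s,w,v), (s,w,w), (t,s,s), (t,w,w), (u,v,w), (u,w,v), (u,w,w), (v,s,s), … and 10 more.
Total: 22.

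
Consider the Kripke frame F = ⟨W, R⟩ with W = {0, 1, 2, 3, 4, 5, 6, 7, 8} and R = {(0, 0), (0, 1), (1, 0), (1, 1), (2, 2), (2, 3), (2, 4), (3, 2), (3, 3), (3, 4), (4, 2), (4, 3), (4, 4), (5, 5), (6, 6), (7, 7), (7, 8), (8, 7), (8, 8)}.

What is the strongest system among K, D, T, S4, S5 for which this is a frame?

S5

Serial (axiom D): yes — every world has a successor (e.g. 0 R 0).
Reflexive (axiom T): yes — every world is R-related to itself.
Transitive (axiom 4): yes — every two-step R-path is closed by a direct edge.
Euclidean (axiom 5): yes — any two successors of a common world are R-related.
So F validates K, D, T, S4, S5. The strongest is S5.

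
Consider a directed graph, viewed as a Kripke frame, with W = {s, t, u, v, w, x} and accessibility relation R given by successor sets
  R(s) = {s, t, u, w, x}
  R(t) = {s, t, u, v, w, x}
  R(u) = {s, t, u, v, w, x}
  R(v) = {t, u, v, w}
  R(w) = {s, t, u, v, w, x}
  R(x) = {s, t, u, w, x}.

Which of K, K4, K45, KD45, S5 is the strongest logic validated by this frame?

K

Transitive (axiom 4): no — s R t and t R v, but not s R v.
Euclidean (axiom 5): no — t R s and t R v, but not s R v.
Serial (axiom D): yes — every world has a successor (e.g. s R s).
Reflexive (axiom T): yes — every world is R-related to itself.
So F validates K; K4 would additionally require R to be transitive. The strongest is K.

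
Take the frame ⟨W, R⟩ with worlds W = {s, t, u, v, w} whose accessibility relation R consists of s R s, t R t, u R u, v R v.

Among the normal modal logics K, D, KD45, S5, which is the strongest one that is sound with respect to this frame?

K

Serial (axiom D): no — w has no R-successor.
Euclidean (axiom 5): yes — any two successors of a common world are R-related.
Transitive (axiom 4): yes — every two-step R-path is closed by a direct edge.
Reflexive (axiom T): no — w is not related to itself.
So F validates K; D would additionally require R to be serial. The strongest is K.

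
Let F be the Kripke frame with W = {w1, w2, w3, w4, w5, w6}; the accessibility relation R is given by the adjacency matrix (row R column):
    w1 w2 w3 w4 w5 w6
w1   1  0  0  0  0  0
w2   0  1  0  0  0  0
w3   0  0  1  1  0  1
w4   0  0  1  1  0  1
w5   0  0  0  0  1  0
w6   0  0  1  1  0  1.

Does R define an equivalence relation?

Yes

Reflexive: yes — every world is R-related to itself.
Symmetric: yes — every pair in R has its reverse in R.
Transitive: yes — every two-step R-path is closed by a direct edge.
So R is an equivalence relation.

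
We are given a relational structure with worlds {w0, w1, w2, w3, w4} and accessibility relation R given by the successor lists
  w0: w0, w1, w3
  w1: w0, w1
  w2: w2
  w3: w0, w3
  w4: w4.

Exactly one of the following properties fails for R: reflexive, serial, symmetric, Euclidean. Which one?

Euclidean

Reflexive: yes — every world is R-related to itself.
Serial: yes — every world has a successor (e.g. w0 R w0).
Symmetric: yes — every pair in R has its reverse in R.
Euclidean: no — w0 R w1 and w0 R w3, but not w1 R w3.
Only Euclidean fails.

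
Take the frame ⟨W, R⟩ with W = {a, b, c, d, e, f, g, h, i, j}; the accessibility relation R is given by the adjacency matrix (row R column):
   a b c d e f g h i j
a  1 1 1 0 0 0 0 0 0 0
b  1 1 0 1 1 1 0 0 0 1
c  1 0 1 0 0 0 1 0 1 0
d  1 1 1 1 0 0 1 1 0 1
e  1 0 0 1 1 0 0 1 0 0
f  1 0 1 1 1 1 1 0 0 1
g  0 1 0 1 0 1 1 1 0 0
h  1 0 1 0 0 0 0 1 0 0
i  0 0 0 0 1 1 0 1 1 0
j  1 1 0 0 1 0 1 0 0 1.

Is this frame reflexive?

Yes

Reflexive: yes — every world is R-related to itself.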